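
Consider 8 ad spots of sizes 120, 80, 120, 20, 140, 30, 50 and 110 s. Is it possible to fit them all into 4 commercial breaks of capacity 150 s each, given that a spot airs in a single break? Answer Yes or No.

No

Total = 670 s; ⌈670/150⌉ = 5.
At least 5 commercial breaks are required, but only 4 are allowed.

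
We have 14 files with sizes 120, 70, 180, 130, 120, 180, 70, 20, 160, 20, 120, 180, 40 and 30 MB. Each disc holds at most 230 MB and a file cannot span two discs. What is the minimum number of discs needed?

8

Total = 180 + 180 + 180 + 160 + 130 + 120 + 120 + 120 + 70 + 70 + 40 + 30 + 20 + 20 = 1440 MB.
Lower bound: ⌈1440/230⌉ = 7 discs.
Also, 8 files each exceed 115 MB, and no two of those can share a disc, so at least 8 discs are needed.
A packing using 8 discs:
  disc 1: 180 + 40 = 220
  disc 2: 180 + 30 + 20 = 230
  disc 3: 180 + 20 = 200
  disc 4: 160 + 70 = 230
  disc 5: 130 + 70 = 200
  disc 6: 120 = 120
  disc 7: 120 = 120
  disc 8: 120 = 120
This matches the lower bound, so 8 is optimal.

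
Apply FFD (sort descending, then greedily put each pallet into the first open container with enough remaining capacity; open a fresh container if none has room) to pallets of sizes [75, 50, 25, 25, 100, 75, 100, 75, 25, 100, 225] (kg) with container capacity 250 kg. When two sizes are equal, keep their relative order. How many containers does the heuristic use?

4

Sorted descending: 225, 100, 100, 100, 75, 75, 75, 50, 25, 25, 25.
  225 → container 1 (new)  [load 225/250]
  100 → container 2 (new)  [load 100/250]
  100 → container 2  [load 200/250]
  100 → container 3 (new)  [load 100/250]
  75 → container 3  [load 175/250]
  75 → container 3  [load 250/250]
  75 → container 4 (new)  [load 75/250]
  50 → container 2  [load 250/250]
  25 → container 1  [load 250/250]
  25 → container 4  [load 100/250]
  25 → container 4  [load 125/250]
4 containers opened.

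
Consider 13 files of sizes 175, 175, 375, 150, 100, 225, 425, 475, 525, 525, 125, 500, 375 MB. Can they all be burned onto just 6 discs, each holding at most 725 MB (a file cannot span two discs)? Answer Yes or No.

No

Total = 4150 MB; ⌈4150/725⌉ = 6.
7 files each exceed half the capacity and cannot share a disc, forcing at least 7 discs.
At least 7 discs are required, but only 6 are allowed.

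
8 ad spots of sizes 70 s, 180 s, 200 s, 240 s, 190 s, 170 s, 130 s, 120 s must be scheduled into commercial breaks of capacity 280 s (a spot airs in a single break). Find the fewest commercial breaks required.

Total = 240 + 200 + 190 + 180 + 170 + 130 + 120 + 70 = 1300 s.
Lower bound: ⌈1300/280⌉ = 5 commercial breaks.
A packing using 6 commercial breaks:
  break 1: 240 = 240
  break 2: 200 + 70 = 270
  break 3: 190 = 190
  break 4: 180 = 180
  break 5: 170 = 170
  break 6: 130 + 120 = 250
No arrangement into 5 commercial breaks stays within capacity, so 6 is optimal.

6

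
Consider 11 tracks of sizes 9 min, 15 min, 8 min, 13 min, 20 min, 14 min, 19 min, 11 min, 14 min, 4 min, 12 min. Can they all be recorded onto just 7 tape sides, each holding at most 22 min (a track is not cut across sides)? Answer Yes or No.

No

Total = 139 min; ⌈139/22⌉ = 7.
The bound of 7 does not rule out 7, but exhaustive search shows no assignment into 7 tape sides of capacity 22 min exists — the minimum is 8.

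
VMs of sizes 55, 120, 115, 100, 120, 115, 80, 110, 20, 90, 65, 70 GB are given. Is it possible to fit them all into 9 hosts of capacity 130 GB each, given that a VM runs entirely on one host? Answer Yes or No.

No

Total = 1060 GB; ⌈1060/130⌉ = 9.
The bound of 9 does not rule out 9, but exhaustive search shows no assignment into 9 hosts of capacity 130 GB exists — the minimum is 10.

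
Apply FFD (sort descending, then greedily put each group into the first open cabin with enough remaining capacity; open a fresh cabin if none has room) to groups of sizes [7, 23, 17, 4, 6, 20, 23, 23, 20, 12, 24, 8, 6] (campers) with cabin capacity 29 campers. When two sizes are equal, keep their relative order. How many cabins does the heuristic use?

7

Sorted descending: 24, 23, 23, 23, 20, 20, 17, 12, 8, 7, 6, 6, 4.
  24 → cabin 1 (new)  [load 24/29]
  23 → cabin 2 (new)  [load 23/29]
  23 → cabin 3 (new)  [load 23/29]
  23 → cabin 4 (new)  [load 23/29]
  20 → cabin 5 (new)  [load 20/29]
  20 → cabin 6 (new)  [load 20/29]
  17 → cabin 7 (new)  [load 17/29]
  12 → cabin 7  [load 29/29]
  8 → cabin 5  [load 28/29]
  7 → cabin 6  [load 27/29]
  6 → cabin 2  [load 29/29]
  6 → cabin 3  [load 29/29]
  4 → cabin 1  [load 28/29]
7 cabins opened.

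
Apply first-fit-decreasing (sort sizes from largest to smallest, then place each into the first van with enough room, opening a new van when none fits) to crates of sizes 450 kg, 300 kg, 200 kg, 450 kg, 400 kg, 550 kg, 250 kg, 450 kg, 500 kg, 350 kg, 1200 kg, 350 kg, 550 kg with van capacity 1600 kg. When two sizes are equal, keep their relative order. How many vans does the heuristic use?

4

Sorted descending: 1200, 550, 550, 500, 450, 450, 450, 400, 350, 350, 300, 250, 200.
  1200 → van 1 (new)  [load 1200/1600]
  550 → van 2 (new)  [load 550/1600]
  550 → van 2  [load 1100/1600]
  500 → van 2  [load 1600/1600]
  450 → van 3 (new)  [load 450/1600]
  450 → van 3  [load 900/1600]
  450 → van 3  [load 1350/1600]
  400 → van 1  [load 1600/1600]
  350 → van 4 (new)  [load 350/1600]
  350 → van 4  [load 700/1600]
  300 → van 4  [load 1000/1600]
  250 → van 3  [load 1600/1600]
  200 → van 4  [load 1200/1600]
4 vans opened.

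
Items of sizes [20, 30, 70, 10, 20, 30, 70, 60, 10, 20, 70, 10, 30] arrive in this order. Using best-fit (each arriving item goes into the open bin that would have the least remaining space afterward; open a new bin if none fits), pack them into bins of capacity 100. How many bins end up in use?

  20 → bin 1 (new)  [load 20/100]
  30 → bin 1  [load 50/100]
  70 → bin 2 (new)  [load 70/100]
  10 → bin 2  [load 80/100]
  20 → bin 2  [load 100/100]
  30 → bin 1  [load 80/100]
  70 → bin 3 (new)  [load 70/100]
  60 → bin 4 (new)  [load 60/100]
  10 → bin 1  [load 90/100]
  20 → bin 3  [load 90/100]
  70 → bin 5 (new)  [load 70/100]
  10 → bin 1  [load 100/100]
  30 → bin 5  [load 100/100]
5 bins opened.

5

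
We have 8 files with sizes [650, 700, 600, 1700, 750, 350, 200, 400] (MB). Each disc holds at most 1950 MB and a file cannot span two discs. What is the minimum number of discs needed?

Total = 1700 + 750 + 700 + 650 + 600 + 400 + 350 + 200 = 5350 MB.
Lower bound: ⌈5350/1950⌉ = 3 discs.
A packing using 3 discs:
  disc 1: 1700 + 200 = 1900
  disc 2: 750 + 700 + 400 = 1850
  disc 3: 650 + 600 + 350 = 1600
This matches the lower bound, so 3 is optimal.

3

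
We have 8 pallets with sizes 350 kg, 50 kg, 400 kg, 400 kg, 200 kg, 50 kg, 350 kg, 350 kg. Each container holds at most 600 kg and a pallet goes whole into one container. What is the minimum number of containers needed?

Total = 400 + 400 + 350 + 350 + 350 + 200 + 50 + 50 = 2150 kg.
Lower bound: ⌈2150/600⌉ = 4 containers.
Also, 5 pallets each exceed 300 kg, and no two of those can share a container, so at least 5 containers are needed.
A packing using 5 containers:
  container 1: 400 + 200 = 600
  container 2: 400 + 50 + 50 = 500
  container 3: 350 = 350
  container 4: 350 = 350
  container 5: 350 = 350
This matches the lower bound, so 5 is optimal.

5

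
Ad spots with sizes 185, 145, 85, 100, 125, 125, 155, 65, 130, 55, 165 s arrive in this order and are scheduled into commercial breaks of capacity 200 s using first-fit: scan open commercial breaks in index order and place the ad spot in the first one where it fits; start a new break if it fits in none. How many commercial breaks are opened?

8

  185 → break 1 (new)  [load 185/200]
  145 → break 2 (new)  [load 145/200]
  85 → break 3 (new)  [load 85/200]
  100 → break 3  [load 185/200]
  125 → break 4 (new)  [load 125/200]
  125 → break 5 (new)  [load 125/200]
  155 → break 6 (new)  [load 155/200]
  65 → break 4  [load 190/200]
  130 → break 7 (new)  [load 130/200]
  55 → break 2  [load 200/200]
  165 → break 8 (new)  [load 165/200]
8 commercial breaks opened.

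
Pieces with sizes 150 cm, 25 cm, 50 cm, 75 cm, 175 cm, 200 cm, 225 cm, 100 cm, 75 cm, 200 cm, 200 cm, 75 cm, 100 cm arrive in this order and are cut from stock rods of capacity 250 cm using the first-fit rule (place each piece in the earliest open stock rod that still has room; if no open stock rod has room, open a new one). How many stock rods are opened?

  150 → stock rod 1 (new)  [load 150/250]
  25 → stock rod 1  [load 175/250]
  50 → stock rod 1  [load 225/250]
  75 → stock rod 2 (new)  [load 75/250]
  175 → stock rod 2  [load 250/250]
  200 → stock rod 3 (new)  [load 200/250]
  225 → stock rod 4 (new)  [load 225/250]
  100 → stock rod 5 (new)  [load 100/250]
  75 → stock rod 5  [load 175/250]
  200 → stock rod 6 (new)  [load 200/250]
  200 → stock rod 7 (new)  [load 200/250]
  75 → stock rod 5  [load 250/250]
  100 → stock rod 8 (new)  [load 100/250]
8 stock rods opened.

8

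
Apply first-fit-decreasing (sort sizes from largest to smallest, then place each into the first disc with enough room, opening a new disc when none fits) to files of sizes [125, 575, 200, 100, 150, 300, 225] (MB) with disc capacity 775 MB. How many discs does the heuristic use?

Sorted descending: 575, 300, 225, 200, 150, 125, 100.
  575 → disc 1 (new)  [load 575/775]
  300 → disc 2 (new)  [load 300/775]
  225 → disc 2  [load 525/775]
  200 → disc 1  [load 775/775]
  150 → disc 2  [load 675/775]
  125 → disc 3 (new)  [load 125/775]
  100 → disc 2  [load 775/775]
3 discs opened.

3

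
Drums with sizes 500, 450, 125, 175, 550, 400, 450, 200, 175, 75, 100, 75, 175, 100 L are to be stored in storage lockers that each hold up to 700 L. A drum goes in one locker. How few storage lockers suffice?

Total = 550 + 500 + 450 + 450 + 400 + 200 + 175 + 175 + 175 + 125 + 100 + 100 + 75 + 75 = 3550 L.
Lower bound: ⌈3550/700⌉ = 6 storage lockers.
A packing using 6 storage lockers:
  locker 1: 550 + 125 = 675
  locker 2: 500 + 200 = 700
  locker 3: 450 + 175 + 75 = 700
  locker 4: 450 + 175 + 75 = 700
  locker 5: 400 + 175 + 100 = 675
  locker 6: 100 = 100
This matches the lower bound, so 6 is optimal.

6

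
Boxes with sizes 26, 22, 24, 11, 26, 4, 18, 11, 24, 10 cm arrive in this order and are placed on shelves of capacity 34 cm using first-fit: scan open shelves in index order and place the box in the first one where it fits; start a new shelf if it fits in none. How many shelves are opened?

  26 → shelf 1 (new)  [load 26/34]
  22 → shelf 2 (new)  [load 22/34]
  24 → shelf 3 (new)  [load 24/34]
  11 → shelf 2  [load 33/34]
  26 → shelf 4 (new)  [load 26/34]
  4 → shelf 1  [load 30/34]
  18 → shelf 5 (new)  [load 18/34]
  11 → shelf 5  [load 29/34]
  24 → shelf 6 (new)  [load 24/34]
  10 → shelf 3  [load 34/34]
6 shelves opened.

6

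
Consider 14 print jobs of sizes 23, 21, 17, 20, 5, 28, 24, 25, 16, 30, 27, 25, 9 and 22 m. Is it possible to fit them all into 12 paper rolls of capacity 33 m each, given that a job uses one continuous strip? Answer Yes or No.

Yes

A valid assignment using 11 paper rolls:
  roll 1: 30 = 30
  roll 2: 28 + 5 = 33
  roll 3: 27 = 27
  roll 4: 25 = 25
  roll 5: 25 = 25
  roll 6: 24 + 9 = 33
  roll 7: 23 = 23
  roll 8: 22 = 22
  roll 9: 21 = 21
  roll 10: 20 = 20
  roll 11: 17 + 16 = 33
That uses only 11 ≤ 12, so 12 paper rolls are enough.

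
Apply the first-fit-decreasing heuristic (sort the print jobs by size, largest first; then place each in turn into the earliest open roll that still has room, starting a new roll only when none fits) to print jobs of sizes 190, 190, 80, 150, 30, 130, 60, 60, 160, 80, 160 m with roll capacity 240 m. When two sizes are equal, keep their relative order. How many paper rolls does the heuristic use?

6

Sorted descending: 190, 190, 160, 160, 150, 130, 80, 80, 60, 60, 30.
  190 → roll 1 (new)  [load 190/240]
  190 → roll 2 (new)  [load 190/240]
  160 → roll 3 (new)  [load 160/240]
  160 → roll 4 (new)  [load 160/240]
  150 → roll 5 (new)  [load 150/240]
  130 → roll 6 (new)  [load 130/240]
  80 → roll 3  [load 240/240]
  80 → roll 4  [load 240/240]
  60 → roll 5  [load 210/240]
  60 → roll 6  [load 190/240]
  30 → roll 1  [load 220/240]
6 paper rolls opened.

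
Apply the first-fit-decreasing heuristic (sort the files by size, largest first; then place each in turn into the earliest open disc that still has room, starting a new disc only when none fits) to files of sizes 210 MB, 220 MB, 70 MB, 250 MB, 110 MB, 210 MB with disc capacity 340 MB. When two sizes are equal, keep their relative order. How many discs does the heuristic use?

4

Sorted descending: 250, 220, 210, 210, 110, 70.
  250 → disc 1 (new)  [load 250/340]
  220 → disc 2 (new)  [load 220/340]
  210 → disc 3 (new)  [load 210/340]
  210 → disc 4 (new)  [load 210/340]
  110 → disc 2  [load 330/340]
  70 → disc 1  [load 320/340]
4 discs opened.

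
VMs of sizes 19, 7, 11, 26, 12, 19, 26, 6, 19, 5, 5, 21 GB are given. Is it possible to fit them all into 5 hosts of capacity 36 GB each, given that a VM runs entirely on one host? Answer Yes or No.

Total = 176 GB; ⌈176/36⌉ = 5.
6 VMs each exceed half the capacity and cannot share a host, forcing at least 6 hosts.
At least 6 hosts are required, but only 5 are allowed.

No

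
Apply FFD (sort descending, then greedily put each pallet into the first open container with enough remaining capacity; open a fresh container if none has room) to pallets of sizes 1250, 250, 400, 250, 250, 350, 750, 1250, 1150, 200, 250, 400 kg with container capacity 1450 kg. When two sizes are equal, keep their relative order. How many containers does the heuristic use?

Sorted descending: 1250, 1250, 1150, 750, 400, 400, 350, 250, 250, 250, 250, 200.
  1250 → container 1 (new)  [load 1250/1450]
  1250 → container 2 (new)  [load 1250/1450]
  1150 → container 3 (new)  [load 1150/1450]
  750 → container 4 (new)  [load 750/1450]
  400 → container 4  [load 1150/1450]
  400 → container 5 (new)  [load 400/1450]
  350 → container 5  [load 750/1450]
  250 → container 3  [load 1400/1450]
  250 → container 4  [load 1400/1450]
  250 → container 5  [load 1000/1450]
  250 → container 5  [load 1250/1450]
  200 → container 1  [load 1450/1450]
5 containers opened.

5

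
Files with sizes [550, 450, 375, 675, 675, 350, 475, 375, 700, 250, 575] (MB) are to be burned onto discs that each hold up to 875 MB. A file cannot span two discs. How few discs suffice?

Total = 700 + 675 + 675 + 575 + 550 + 475 + 450 + 375 + 375 + 350 + 250 = 5450 MB.
Lower bound: ⌈5450/875⌉ = 7 discs.
A packing using 8 discs:
  disc 1: 700 = 700
  disc 2: 675 = 675
  disc 3: 675 = 675
  disc 4: 575 + 250 = 825
  disc 5: 550 = 550
  disc 6: 475 + 375 = 850
  disc 7: 450 + 375 = 825
  disc 8: 350 = 350
No arrangement into 7 discs stays within capacity, so 8 is optimal.

8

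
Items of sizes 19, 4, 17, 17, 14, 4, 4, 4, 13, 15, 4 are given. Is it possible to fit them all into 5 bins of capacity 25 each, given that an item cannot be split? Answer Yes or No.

Total = 115; ⌈115/25⌉ = 5.
6 items each exceed half the capacity and cannot share a bin, forcing at least 6 bins.
At least 6 bins are required, but only 5 are allowed.

No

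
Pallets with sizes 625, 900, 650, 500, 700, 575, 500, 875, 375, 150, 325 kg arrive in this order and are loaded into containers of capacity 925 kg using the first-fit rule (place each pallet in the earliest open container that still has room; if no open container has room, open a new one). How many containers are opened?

  625 → container 1 (new)  [load 625/925]
  900 → container 2 (new)  [load 900/925]
  650 → container 3 (new)  [load 650/925]
  500 → container 4 (new)  [load 500/925]
  700 → container 5 (new)  [load 700/925]
  575 → container 6 (new)  [load 575/925]
  500 → container 7 (new)  [load 500/925]
  875 → container 8 (new)  [load 875/925]
  375 → container 4  [load 875/925]
  150 → container 1  [load 775/925]
  325 → container 6  [load 900/925]
8 containers opened.

8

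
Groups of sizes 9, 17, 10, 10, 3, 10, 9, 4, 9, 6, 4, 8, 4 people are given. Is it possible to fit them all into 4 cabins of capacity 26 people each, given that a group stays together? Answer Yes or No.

A valid assignment using 4 cabins:
  cabin 1: 17 + 9 = 26
  cabin 2: 10 + 10 + 6 = 26
  cabin 3: 10 + 9 + 4 + 3 = 26
  cabin 4: 9 + 8 + 4 + 4 = 25
Every load is within 26 people, so 4 cabins suffice.

Yes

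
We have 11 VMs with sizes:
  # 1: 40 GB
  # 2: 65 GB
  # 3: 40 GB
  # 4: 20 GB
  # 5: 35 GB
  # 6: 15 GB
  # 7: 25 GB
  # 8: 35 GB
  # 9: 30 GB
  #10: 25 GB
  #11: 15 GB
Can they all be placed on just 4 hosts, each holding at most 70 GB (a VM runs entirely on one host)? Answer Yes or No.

No

Total = 345 GB; ⌈345/70⌉ = 5.
At least 5 hosts are required, but only 4 are allowed.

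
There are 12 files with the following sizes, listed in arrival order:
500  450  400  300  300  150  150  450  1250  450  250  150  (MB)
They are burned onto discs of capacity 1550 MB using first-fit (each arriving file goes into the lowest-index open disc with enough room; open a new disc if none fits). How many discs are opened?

  500 → disc 1 (new)  [load 500/1550]
  450 → disc 1  [load 950/1550]
  400 → disc 1  [load 1350/1550]
  300 → disc 2 (new)  [load 300/1550]
  300 → disc 2  [load 600/1550]
  150 → disc 1  [load 1500/1550]
  150 → disc 2  [load 750/1550]
  450 → disc 2  [load 1200/1550]
  1250 → disc 3 (new)  [load 1250/1550]
  450 → disc 4 (new)  [load 450/1550]
  250 → disc 2  [load 1450/1550]
  150 → disc 3  [load 1400/1550]
4 discs opened.

4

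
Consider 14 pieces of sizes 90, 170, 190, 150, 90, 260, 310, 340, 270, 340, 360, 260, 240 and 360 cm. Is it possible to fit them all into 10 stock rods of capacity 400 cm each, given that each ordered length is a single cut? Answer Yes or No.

Yes

A valid assignment using 10 stock rods:
  stock rod 1: 360 = 360
  stock rod 2: 360 = 360
  stock rod 3: 340 = 340
  stock rod 4: 340 = 340
  stock rod 5: 310 + 90 = 400
  stock rod 6: 270 + 90 = 360
  stock rod 7: 260 = 260
  stock rod 8: 260 = 260
  stock rod 9: 240 + 150 = 390
  stock rod 10: 190 + 170 = 360
Every load is within 400 cm, so 10 stock rods suffice.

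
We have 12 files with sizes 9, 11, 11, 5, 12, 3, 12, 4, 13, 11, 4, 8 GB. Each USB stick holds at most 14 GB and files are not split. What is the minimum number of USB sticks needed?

9

Total = 13 + 12 + 12 + 11 + 11 + 11 + 9 + 8 + 5 + 4 + 4 + 3 = 103 GB.
Lower bound: ⌈103/14⌉ = 8 USB sticks.
A packing using 9 USB sticks:
  USB stick 1: 13 = 13
  USB stick 2: 12 = 12
  USB stick 3: 12 = 12
  USB stick 4: 11 + 3 = 14
  USB stick 5: 11 = 11
  USB stick 6: 11 = 11
  USB stick 7: 9 + 5 = 14
  USB stick 8: 8 + 4 = 12
  USB stick 9: 4 = 4
No arrangement into 8 USB sticks stays within capacity, so 9 is optimal.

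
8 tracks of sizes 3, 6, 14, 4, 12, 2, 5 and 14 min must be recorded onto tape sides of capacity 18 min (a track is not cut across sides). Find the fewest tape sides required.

4

Total = 14 + 14 + 12 + 6 + 5 + 4 + 3 + 2 = 60 min.
Lower bound: ⌈60/18⌉ = 4 tape sides.
A packing using 4 tape sides:
  side 1: 14 + 4 = 18
  side 2: 14 + 3 = 17
  side 3: 12 + 6 = 18
  side 4: 5 + 2 = 7
This matches the lower bound, so 4 is optimal.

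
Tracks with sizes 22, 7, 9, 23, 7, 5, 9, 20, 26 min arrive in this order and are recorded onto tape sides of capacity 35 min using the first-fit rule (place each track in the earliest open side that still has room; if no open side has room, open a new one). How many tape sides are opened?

  22 → side 1 (new)  [load 22/35]
  7 → side 1  [load 29/35]
  9 → side 2 (new)  [load 9/35]
  23 → side 2  [load 32/35]
  7 → side 3 (new)  [load 7/35]
  5 → side 1  [load 34/35]
  9 → side 3  [load 16/35]
  20 → side 4 (new)  [load 20/35]
  26 → side 5 (new)  [load 26/35]
5 tape sides opened.

5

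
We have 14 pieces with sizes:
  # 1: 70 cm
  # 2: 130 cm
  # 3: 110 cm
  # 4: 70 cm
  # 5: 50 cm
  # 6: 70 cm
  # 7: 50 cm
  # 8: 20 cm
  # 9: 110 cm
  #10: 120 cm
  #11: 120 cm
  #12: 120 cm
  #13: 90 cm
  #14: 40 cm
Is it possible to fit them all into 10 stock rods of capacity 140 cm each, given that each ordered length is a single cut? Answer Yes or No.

A valid assignment using 10 stock rods:
  stock rod 1: 130 = 130
  stock rod 2: 120 + 20 = 140
  stock rod 3: 120 = 120
  stock rod 4: 120 = 120
  stock rod 5: 110 = 110
  stock rod 6: 110 = 110
  stock rod 7: 90 + 50 = 140
  stock rod 8: 70 + 70 = 140
  stock rod 9: 70 + 50 = 120
  stock rod 10: 40 = 40
Every load is within 140 cm, so 10 stock rods suffice.

Yes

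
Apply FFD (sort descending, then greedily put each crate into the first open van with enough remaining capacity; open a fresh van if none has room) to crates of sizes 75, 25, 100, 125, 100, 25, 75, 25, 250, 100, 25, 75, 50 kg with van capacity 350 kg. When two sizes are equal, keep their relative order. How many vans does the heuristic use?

Sorted descending: 250, 125, 100, 100, 100, 75, 75, 75, 50, 25, 25, 25, 25.
  250 → van 1 (new)  [load 250/350]
  125 → van 2 (new)  [load 125/350]
  100 → van 1  [load 350/350]
  100 → van 2  [load 225/350]
  100 → van 2  [load 325/350]
  75 → van 3 (new)  [load 75/350]
  75 → van 3  [load 150/350]
  75 → van 3  [load 225/350]
  50 → van 3  [load 275/350]
  25 → van 2  [load 350/350]
  25 → van 3  [load 300/350]
  25 → van 3  [load 325/350]
  25 → van 3  [load 350/350]
3 vans opened.

3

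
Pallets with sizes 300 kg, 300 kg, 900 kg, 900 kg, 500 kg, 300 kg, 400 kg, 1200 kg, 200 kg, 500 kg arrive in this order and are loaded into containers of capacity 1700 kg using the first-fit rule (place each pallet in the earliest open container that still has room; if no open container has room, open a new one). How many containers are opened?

4

  300 → container 1 (new)  [load 300/1700]
  300 → container 1  [load 600/1700]
  900 → container 1  [load 1500/1700]
  900 → container 2 (new)  [load 900/1700]
  500 → container 2  [load 1400/1700]
  300 → container 2  [load 1700/1700]
  400 → container 3 (new)  [load 400/1700]
  1200 → container 3  [load 1600/1700]
  200 → container 1  [load 1700/1700]
  500 → container 4 (new)  [load 500/1700]
4 containers opened.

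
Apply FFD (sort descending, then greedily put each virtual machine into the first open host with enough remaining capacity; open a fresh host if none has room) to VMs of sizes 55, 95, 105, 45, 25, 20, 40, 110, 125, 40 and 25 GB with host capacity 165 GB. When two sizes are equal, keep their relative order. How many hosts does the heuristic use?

Sorted descending: 125, 110, 105, 95, 55, 45, 40, 40, 25, 25, 20.
  125 → host 1 (new)  [load 125/165]
  110 → host 2 (new)  [load 110/165]
  105 → host 3 (new)  [load 105/165]
  95 → host 4 (new)  [load 95/165]
  55 → host 2  [load 165/165]
  45 → host 3  [load 150/165]
  40 → host 1  [load 165/165]
  40 → host 4  [load 135/165]
  25 → host 4  [load 160/165]
  25 → host 5 (new)  [load 25/165]
  20 → host 5  [load 45/165]
5 hosts opened.

5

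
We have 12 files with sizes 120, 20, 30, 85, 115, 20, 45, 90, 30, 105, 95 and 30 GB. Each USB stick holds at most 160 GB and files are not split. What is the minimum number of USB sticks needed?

6

Total = 120 + 115 + 105 + 95 + 90 + 85 + 45 + 30 + 30 + 30 + 20 + 20 = 785 GB.
Lower bound: ⌈785/160⌉ = 5 USB sticks.
Also, 6 files each exceed 80 GB, and no two of those can share a USB stick, so at least 6 USB sticks are needed.
A packing using 6 USB sticks:
  USB stick 1: 120 + 30 = 150
  USB stick 2: 115 + 45 = 160
  USB stick 3: 105 + 30 + 20 = 155
  USB stick 4: 95 + 30 + 20 = 145
  USB stick 5: 90 = 90
  USB stick 6: 85 = 85
This matches the lower bound, so 6 is optimal.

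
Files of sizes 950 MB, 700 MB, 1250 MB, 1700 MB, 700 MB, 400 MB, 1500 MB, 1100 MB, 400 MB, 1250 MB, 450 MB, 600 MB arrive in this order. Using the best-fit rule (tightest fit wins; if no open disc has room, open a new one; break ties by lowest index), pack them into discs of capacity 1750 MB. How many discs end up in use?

7

  950 → disc 1 (new)  [load 950/1750]
  700 → disc 1  [load 1650/1750]
  1250 → disc 2 (new)  [load 1250/1750]
  1700 → disc 3 (new)  [load 1700/1750]
  700 → disc 4 (new)  [load 700/1750]
  400 → disc 2  [load 1650/1750]
  1500 → disc 5 (new)  [load 1500/1750]
  1100 → disc 6 (new)  [load 1100/1750]
  400 → disc 6  [load 1500/1750]
  1250 → disc 7 (new)  [load 1250/1750]
  450 → disc 7  [load 1700/1750]
  600 → disc 4  [load 1300/1750]
7 discs opened.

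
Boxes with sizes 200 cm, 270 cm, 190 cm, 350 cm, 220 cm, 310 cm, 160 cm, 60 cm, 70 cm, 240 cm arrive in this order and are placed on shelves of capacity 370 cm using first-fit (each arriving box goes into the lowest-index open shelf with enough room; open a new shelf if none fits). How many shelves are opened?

  200 → shelf 1 (new)  [load 200/370]
  270 → shelf 2 (new)  [load 270/370]
  190 → shelf 3 (new)  [load 190/370]
  350 → shelf 4 (new)  [load 350/370]
  220 → shelf 5 (new)  [load 220/370]
  310 → shelf 6 (new)  [load 310/370]
  160 → shelf 1  [load 360/370]
  60 → shelf 2  [load 330/370]
  70 → shelf 3  [load 260/370]
  240 → shelf 7 (new)  [load 240/370]
7 shelves opened.

7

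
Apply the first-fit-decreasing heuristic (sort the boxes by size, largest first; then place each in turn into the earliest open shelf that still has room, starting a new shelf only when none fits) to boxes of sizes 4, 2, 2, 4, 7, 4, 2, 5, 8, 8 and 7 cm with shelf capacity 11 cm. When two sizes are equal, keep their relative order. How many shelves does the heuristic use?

Sorted descending: 8, 8, 7, 7, 5, 4, 4, 4, 2, 2, 2.
  8 → shelf 1 (new)  [load 8/11]
  8 → shelf 2 (new)  [load 8/11]
  7 → shelf 3 (new)  [load 7/11]
  7 → shelf 4 (new)  [load 7/11]
  5 → shelf 5 (new)  [load 5/11]
  4 → shelf 3  [load 11/11]
  4 → shelf 4  [load 11/11]
  4 → shelf 5  [load 9/11]
  2 → shelf 1  [load 10/11]
  2 → shelf 2  [load 10/11]
  2 → shelf 5  [load 11/11]
5 shelves opened.

5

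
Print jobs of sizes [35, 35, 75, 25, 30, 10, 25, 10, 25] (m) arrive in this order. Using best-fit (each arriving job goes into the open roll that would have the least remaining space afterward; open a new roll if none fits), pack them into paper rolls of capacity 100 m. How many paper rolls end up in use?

3

  35 → roll 1 (new)  [load 35/100]
  35 → roll 1  [load 70/100]
  75 → roll 2 (new)  [load 75/100]
  25 → roll 2  [load 100/100]
  30 → roll 1  [load 100/100]
  10 → roll 3 (new)  [load 10/100]
  25 → roll 3  [load 35/100]
  10 → roll 3  [load 45/100]
  25 → roll 3  [load 70/100]
3 paper rolls opened.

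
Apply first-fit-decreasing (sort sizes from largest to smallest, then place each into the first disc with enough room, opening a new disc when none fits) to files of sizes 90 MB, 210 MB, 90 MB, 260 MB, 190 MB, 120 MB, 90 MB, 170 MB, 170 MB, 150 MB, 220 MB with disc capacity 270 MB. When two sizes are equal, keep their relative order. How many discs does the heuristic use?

Sorted descending: 260, 220, 210, 190, 170, 170, 150, 120, 90, 90, 90.
  260 → disc 1 (new)  [load 260/270]
  220 → disc 2 (new)  [load 220/270]
  210 → disc 3 (new)  [load 210/270]
  190 → disc 4 (new)  [load 190/270]
  170 → disc 5 (new)  [load 170/270]
  170 → disc 6 (new)  [load 170/270]
  150 → disc 7 (new)  [load 150/270]
  120 → disc 7  [load 270/270]
  90 → disc 5  [load 260/270]
  90 → disc 6  [load 260/270]
  90 → disc 8 (new)  [load 90/270]
8 discs opened.

8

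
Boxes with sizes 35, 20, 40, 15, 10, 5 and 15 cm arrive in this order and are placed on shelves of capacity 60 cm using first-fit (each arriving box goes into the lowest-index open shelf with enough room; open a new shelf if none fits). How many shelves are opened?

  35 → shelf 1 (new)  [load 35/60]
  20 → shelf 1  [load 55/60]
  40 → shelf 2 (new)  [load 40/60]
  15 → shelf 2  [load 55/60]
  10 → shelf 3 (new)  [load 10/60]
  5 → shelf 1  [load 60/60]
  15 → shelf 3  [load 25/60]
3 shelves opened.

3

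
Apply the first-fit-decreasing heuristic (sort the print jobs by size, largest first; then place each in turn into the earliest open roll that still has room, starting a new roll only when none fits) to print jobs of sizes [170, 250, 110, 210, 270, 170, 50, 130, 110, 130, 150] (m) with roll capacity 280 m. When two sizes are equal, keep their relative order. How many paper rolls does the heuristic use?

7

Sorted descending: 270, 250, 210, 170, 170, 150, 130, 130, 110, 110, 50.
  270 → roll 1 (new)  [load 270/280]
  250 → roll 2 (new)  [load 250/280]
  210 → roll 3 (new)  [load 210/280]
  170 → roll 4 (new)  [load 170/280]
  170 → roll 5 (new)  [load 170/280]
  150 → roll 6 (new)  [load 150/280]
  130 → roll 6  [load 280/280]
  130 → roll 7 (new)  [load 130/280]
  110 → roll 4  [load 280/280]
  110 → roll 5  [load 280/280]
  50 → roll 3  [load 260/280]
7 paper rolls opened.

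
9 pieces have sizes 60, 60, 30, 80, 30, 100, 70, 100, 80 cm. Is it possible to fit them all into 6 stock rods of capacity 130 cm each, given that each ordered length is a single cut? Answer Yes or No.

A valid assignment using 6 stock rods:
  stock rod 1: 100 + 30 = 130
  stock rod 2: 100 + 30 = 130
  stock rod 3: 80 = 80
  stock rod 4: 80 = 80
  stock rod 5: 70 + 60 = 130
  stock rod 6: 60 = 60
Every load is within 130 cm, so 6 stock rods suffice.

Yes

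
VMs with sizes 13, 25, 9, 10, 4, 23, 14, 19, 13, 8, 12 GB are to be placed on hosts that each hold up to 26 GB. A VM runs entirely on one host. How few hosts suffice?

7

Total = 25 + 23 + 19 + 14 + 13 + 13 + 12 + 10 + 9 + 8 + 4 = 150 GB.
Lower bound: ⌈150/26⌉ = 6 hosts.
A packing using 7 hosts:
  host 1: 25 = 25
  host 2: 23 = 23
  host 3: 19 + 4 = 23
  host 4: 14 + 12 = 26
  host 5: 13 + 13 = 26
  host 6: 10 + 9 = 19
  host 7: 8 = 8
No arrangement into 6 hosts stays within capacity, so 7 is optimal.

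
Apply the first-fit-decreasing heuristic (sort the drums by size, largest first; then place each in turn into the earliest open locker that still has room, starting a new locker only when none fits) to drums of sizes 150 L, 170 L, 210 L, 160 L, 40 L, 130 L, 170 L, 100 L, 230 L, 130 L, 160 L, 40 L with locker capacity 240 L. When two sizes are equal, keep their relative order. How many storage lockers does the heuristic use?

9

Sorted descending: 230, 210, 170, 170, 160, 160, 150, 130, 130, 100, 40, 40.
  230 → locker 1 (new)  [load 230/240]
  210 → locker 2 (new)  [load 210/240]
  170 → locker 3 (new)  [load 170/240]
  170 → locker 4 (new)  [load 170/240]
  160 → locker 5 (new)  [load 160/240]
  160 → locker 6 (new)  [load 160/240]
  150 → locker 7 (new)  [load 150/240]
  130 → locker 8 (new)  [load 130/240]
  130 → locker 9 (new)  [load 130/240]
  100 → locker 8  [load 230/240]
  40 → locker 3  [load 210/240]
  40 → locker 4  [load 210/240]
9 storage lockers opened.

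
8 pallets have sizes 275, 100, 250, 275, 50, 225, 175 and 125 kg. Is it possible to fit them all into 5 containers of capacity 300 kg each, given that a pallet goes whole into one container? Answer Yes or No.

No

Total = 1475 kg; ⌈1475/300⌉ = 5.
The bound of 5 does not rule out 5, but exhaustive search shows no assignment into 5 containers of capacity 300 kg exists — the minimum is 6.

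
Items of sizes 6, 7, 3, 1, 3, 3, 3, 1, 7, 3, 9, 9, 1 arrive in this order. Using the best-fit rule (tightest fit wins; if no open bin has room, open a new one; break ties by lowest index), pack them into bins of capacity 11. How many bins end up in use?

6

  6 → bin 1 (new)  [load 6/11]
  7 → bin 2 (new)  [load 7/11]
  3 → bin 2  [load 10/11]
  1 → bin 2  [load 11/11]
  3 → bin 1  [load 9/11]
  3 → bin 3 (new)  [load 3/11]
  3 → bin 3  [load 6/11]
  1 → bin 1  [load 10/11]
  7 → bin 4 (new)  [load 7/11]
  3 → bin 4  [load 10/11]
  9 → bin 5 (new)  [load 9/11]
  9 → bin 6 (new)  [load 9/11]
  1 → bin 1  [load 11/11]
6 bins opened.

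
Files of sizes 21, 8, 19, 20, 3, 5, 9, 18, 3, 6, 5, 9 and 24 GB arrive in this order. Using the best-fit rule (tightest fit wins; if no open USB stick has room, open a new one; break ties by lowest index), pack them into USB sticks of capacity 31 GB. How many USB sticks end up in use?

6

  21 → USB stick 1 (new)  [load 21/31]
  8 → USB stick 1  [load 29/31]
  19 → USB stick 2 (new)  [load 19/31]
  20 → USB stick 3 (new)  [load 20/31]
  3 → USB stick 3  [load 23/31]
  5 → USB stick 3  [load 28/31]
  9 → USB stick 2  [load 28/31]
  18 → USB stick 4 (new)  [load 18/31]
  3 → USB stick 2  [load 31/31]
  6 → USB stick 4  [load 24/31]
  5 → USB stick 4  [load 29/31]
  9 → USB stick 5 (new)  [load 9/31]
  24 → USB stick 6 (new)  [load 24/31]
6 USB sticks opened.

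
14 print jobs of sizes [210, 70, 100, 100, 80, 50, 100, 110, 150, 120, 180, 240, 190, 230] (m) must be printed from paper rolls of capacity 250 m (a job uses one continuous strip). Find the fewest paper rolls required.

Total = 240 + 230 + 210 + 190 + 180 + 150 + 120 + 110 + 100 + 100 + 100 + 80 + 70 + 50 = 1930 m.
Lower bound: ⌈1930/250⌉ = 8 paper rolls.
A packing using 9 paper rolls:
  roll 1: 240 = 240
  roll 2: 230 = 230
  roll 3: 210 = 210
  roll 4: 190 + 50 = 240
  roll 5: 180 + 70 = 250
  roll 6: 150 + 100 = 250
  roll 7: 120 + 110 = 230
  roll 8: 100 + 100 = 200
  roll 9: 80 = 80
No arrangement into 8 paper rolls stays within capacity, so 9 is optimal.

9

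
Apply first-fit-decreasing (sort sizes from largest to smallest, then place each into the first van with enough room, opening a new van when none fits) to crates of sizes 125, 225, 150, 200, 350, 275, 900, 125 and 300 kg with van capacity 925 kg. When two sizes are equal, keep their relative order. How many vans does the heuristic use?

Sorted descending: 900, 350, 300, 275, 225, 200, 150, 125, 125.
  900 → van 1 (new)  [load 900/925]
  350 → van 2 (new)  [load 350/925]
  300 → van 2  [load 650/925]
  275 → van 2  [load 925/925]
  225 → van 3 (new)  [load 225/925]
  200 → van 3  [load 425/925]
  150 → van 3  [load 575/925]
  125 → van 3  [load 700/925]
  125 → van 3  [load 825/925]
3 vans opened.

3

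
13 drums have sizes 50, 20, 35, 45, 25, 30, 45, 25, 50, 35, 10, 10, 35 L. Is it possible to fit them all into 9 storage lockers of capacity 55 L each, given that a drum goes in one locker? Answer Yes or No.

A valid assignment using 9 storage lockers:
  locker 1: 50 = 50
  locker 2: 50 = 50
  locker 3: 45 + 10 = 55
  locker 4: 45 + 10 = 55
  locker 5: 35 + 20 = 55
  locker 6: 35 = 35
  locker 7: 35 = 35
  locker 8: 30 + 25 = 55
  locker 9: 25 = 25
Every load is within 55 L, so 9 storage lockers suffice.

Yes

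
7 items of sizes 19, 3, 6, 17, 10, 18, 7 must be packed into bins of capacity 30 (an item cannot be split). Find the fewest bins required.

Total = 19 + 18 + 17 + 10 + 7 + 6 + 3 = 80.
Lower bound: ⌈80/30⌉ = 3 bins.
A packing using 3 bins:
  bin 1: 19 + 10 = 29
  bin 2: 18 + 7 + 3 = 28
  bin 3: 17 + 6 = 23
This matches the lower bound, so 3 is optimal.

3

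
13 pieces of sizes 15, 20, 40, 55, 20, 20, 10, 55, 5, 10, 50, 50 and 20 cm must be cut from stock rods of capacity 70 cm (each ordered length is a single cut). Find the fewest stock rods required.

6

Total = 55 + 55 + 50 + 50 + 40 + 20 + 20 + 20 + 20 + 15 + 10 + 10 + 5 = 370 cm.
Lower bound: ⌈370/70⌉ = 6 stock rods.
A packing using 6 stock rods:
  stock rod 1: 55 + 15 = 70
  stock rod 2: 55 + 10 + 5 = 70
  stock rod 3: 50 + 20 = 70
  stock rod 4: 50 + 20 = 70
  stock rod 5: 40 + 20 + 10 = 70
  stock rod 6: 20 = 20
This matches the lower bound, so 6 is optimal.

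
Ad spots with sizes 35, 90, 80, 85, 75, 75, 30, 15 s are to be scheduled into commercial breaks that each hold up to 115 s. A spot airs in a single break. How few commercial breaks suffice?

Total = 90 + 85 + 80 + 75 + 75 + 35 + 30 + 15 = 485 s.
Lower bound: ⌈485/115⌉ = 5 commercial breaks.
A packing using 5 commercial breaks:
  break 1: 90 + 15 = 105
  break 2: 85 + 30 = 115
  break 3: 80 + 35 = 115
  break 4: 75 = 75
  break 5: 75 = 75
This matches the lower bound, so 5 is optimal.

5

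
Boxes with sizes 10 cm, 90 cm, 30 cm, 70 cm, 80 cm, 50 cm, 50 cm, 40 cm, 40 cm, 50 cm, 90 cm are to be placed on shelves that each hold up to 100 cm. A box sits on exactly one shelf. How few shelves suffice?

7

Total = 90 + 90 + 80 + 70 + 50 + 50 + 50 + 40 + 40 + 30 + 10 = 600 cm.
Lower bound: ⌈600/100⌉ = 6 shelves.
A packing using 7 shelves:
  shelf 1: 90 + 10 = 100
  shelf 2: 90 = 90
  shelf 3: 80 = 80
  shelf 4: 70 + 30 = 100
  shelf 5: 50 + 50 = 100
  shelf 6: 50 + 40 = 90
  shelf 7: 40 = 40
No arrangement into 6 shelves stays within capacity, so 7 is optimal.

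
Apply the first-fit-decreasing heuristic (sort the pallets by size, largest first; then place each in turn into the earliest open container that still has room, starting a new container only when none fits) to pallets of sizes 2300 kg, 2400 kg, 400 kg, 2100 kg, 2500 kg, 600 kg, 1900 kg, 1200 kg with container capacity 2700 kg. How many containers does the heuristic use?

6

Sorted descending: 2500, 2400, 2300, 2100, 1900, 1200, 600, 400.
  2500 → container 1 (new)  [load 2500/2700]
  2400 → container 2 (new)  [load 2400/2700]
  2300 → container 3 (new)  [load 2300/2700]
  2100 → container 4 (new)  [load 2100/2700]
  1900 → container 5 (new)  [load 1900/2700]
  1200 → container 6 (new)  [load 1200/2700]
  600 → container 4  [load 2700/2700]
  400 → container 3  [load 2700/2700]
6 containers opened.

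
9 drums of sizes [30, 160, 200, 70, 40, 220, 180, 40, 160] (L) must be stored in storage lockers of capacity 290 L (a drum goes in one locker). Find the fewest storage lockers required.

Total = 220 + 200 + 180 + 160 + 160 + 70 + 40 + 40 + 30 = 1100 L.
Lower bound: ⌈1100/290⌉ = 4 storage lockers.
Also, 5 drums each exceed 145 L, and no two of those can share a locker, so at least 5 storage lockers are needed.
A packing using 5 storage lockers:
  locker 1: 220 + 70 = 290
  locker 2: 200 + 40 + 40 = 280
  locker 3: 180 + 30 = 210
  locker 4: 160 = 160
  locker 5: 160 = 160
This matches the lower bound, so 5 is optimal.

5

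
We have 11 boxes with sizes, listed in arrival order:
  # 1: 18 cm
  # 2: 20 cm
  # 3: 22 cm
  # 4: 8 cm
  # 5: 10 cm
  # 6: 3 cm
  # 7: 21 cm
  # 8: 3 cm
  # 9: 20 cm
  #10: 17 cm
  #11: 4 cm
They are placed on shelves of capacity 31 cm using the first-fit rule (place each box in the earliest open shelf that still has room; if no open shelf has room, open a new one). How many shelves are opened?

6

  18 → shelf 1 (new)  [load 18/31]
  20 → shelf 2 (new)  [load 20/31]
  22 → shelf 3 (new)  [load 22/31]
  8 → shelf 1  [load 26/31]
  10 → shelf 2  [load 30/31]
  3 → shelf 1  [load 29/31]
  21 → shelf 4 (new)  [load 21/31]
  3 → shelf 3  [load 25/31]
  20 → shelf 5 (new)  [load 20/31]
  17 → shelf 6 (new)  [load 17/31]
  4 → shelf 3  [load 29/31]
6 shelves opened.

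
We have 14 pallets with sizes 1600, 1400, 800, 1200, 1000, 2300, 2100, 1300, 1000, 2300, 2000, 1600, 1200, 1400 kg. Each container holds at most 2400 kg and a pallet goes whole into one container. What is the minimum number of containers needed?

10

Total = 2300 + 2300 + 2100 + 2000 + 1600 + 1600 + 1400 + 1400 + 1300 + 1200 + 1200 + 1000 + 1000 + 800 = 21200 kg.
Lower bound: ⌈21200/2400⌉ = 9 containers.
A packing using 10 containers:
  container 1: 2300 = 2300
  container 2: 2300 = 2300
  container 3: 2100 = 2100
  container 4: 2000 = 2000
  container 5: 1600 + 800 = 2400
  container 6: 1600 = 1600
  container 7: 1400 + 1000 = 2400
  container 8: 1400 + 1000 = 2400
  container 9: 1300 = 1300
  container 10: 1200 + 1200 = 2400
No arrangement into 9 containers stays within capacity, so 10 is optimal.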